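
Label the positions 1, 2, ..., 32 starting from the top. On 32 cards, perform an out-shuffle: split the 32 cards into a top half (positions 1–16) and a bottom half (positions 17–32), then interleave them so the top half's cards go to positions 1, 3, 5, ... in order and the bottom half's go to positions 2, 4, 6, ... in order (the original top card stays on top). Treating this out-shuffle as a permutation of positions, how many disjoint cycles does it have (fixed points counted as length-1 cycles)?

Trace each unvisited position around until it returns:
(1) (2 3 5 9 17) (4 7 13 25 18) (6 11 21 10 19) (8 15 29 26 20) (12 23 14 27 22) (16 31 30 28 24) (32)
8 cycles in total.

8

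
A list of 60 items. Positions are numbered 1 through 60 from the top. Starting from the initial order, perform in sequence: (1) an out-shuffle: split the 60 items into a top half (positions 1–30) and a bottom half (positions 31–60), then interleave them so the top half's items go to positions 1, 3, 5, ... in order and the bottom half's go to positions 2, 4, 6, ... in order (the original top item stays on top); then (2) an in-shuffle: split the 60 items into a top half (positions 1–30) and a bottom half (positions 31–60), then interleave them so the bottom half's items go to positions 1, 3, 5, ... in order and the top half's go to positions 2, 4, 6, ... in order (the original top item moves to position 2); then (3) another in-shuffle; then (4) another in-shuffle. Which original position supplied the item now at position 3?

Undo the operations in reverse order, starting from position 3:
  undo op 4 (in-shuffle, from bottom half): 3 ← 32
  undo op 3 (in-shuffle, from top half): 32 ← 16
  undo op 2 (in-shuffle, from top half): 16 ← 8
  undo op 1 (out-shuffle, from bottom half): 8 ← 34
So the item at position 3 came from original position 34.

34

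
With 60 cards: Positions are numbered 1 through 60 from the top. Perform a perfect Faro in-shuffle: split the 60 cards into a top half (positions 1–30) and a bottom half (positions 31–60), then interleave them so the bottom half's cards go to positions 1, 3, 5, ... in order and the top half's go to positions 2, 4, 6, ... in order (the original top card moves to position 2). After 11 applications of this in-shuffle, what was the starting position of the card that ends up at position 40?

Work backwards from position 40, undoing one in-shuffle at a time:
40 ← 20 ← 10 ← 5 ← 33 ← 47 ← 54 ← 27 ← 44 ← 22 ← 11 ← 36
So the card now at position 40 started at position 36.

36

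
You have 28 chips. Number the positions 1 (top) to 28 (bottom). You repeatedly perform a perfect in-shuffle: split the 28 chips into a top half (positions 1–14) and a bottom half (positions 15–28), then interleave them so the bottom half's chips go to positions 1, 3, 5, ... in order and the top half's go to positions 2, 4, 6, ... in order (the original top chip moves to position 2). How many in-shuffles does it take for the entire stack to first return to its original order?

28

The in-shuffle permutes the 28 positions with cycle lengths [28].
Every chip is home exactly when every cycle has completed a whole number of laps, i.e. after lcm(28) = 28 in-shuffles.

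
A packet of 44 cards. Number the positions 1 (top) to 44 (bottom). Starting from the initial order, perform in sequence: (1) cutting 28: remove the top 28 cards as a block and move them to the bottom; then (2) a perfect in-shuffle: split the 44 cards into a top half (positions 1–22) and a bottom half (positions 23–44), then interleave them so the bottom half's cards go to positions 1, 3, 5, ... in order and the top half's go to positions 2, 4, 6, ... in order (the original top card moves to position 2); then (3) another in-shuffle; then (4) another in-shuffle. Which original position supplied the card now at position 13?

Undo the operations in reverse order, starting from position 13:
  undo op 4 (in-shuffle, from bottom half): 13 ← 29
  undo op 3 (in-shuffle, from bottom half): 29 ← 37
  undo op 2 (in-shuffle, from bottom half): 37 ← 41
  undo op 1 (cut 28): 41 ← 25
So the card at position 13 came from original position 25.

25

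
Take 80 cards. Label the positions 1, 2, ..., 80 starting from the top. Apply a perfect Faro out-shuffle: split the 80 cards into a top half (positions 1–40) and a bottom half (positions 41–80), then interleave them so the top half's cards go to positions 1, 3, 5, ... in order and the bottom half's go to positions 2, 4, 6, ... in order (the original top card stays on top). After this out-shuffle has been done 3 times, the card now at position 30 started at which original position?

Work backwards from position 30, undoing one out-shuffle at a time:
30 ← 55 ← 28 ← 54
So the card now at position 30 started at position 54.

54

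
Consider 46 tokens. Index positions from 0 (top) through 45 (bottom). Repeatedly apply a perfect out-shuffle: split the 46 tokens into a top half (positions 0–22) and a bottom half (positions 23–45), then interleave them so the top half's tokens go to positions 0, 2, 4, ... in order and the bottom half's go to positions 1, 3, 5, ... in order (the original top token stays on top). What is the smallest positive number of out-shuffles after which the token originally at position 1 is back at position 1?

12

Follow position 1 under repeated out-shuffles:
1 → 2 → 4 → 8 → 16 → 32 → 19 → 38 → 31 → 17 → 34 → 23 → 1
It first returns after 12 out-shuffles.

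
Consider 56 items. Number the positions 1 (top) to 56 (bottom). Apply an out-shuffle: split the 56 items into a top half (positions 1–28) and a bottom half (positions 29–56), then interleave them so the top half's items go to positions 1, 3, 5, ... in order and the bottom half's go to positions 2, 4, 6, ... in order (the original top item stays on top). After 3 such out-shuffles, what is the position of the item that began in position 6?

Track the item's position through each out-shuffle:
6 → 11 → 21 → 41

41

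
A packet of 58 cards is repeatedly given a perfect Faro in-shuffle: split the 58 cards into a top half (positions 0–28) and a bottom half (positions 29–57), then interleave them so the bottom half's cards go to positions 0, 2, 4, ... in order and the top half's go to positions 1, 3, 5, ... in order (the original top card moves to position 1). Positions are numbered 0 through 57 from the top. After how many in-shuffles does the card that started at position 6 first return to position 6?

58

Follow position 6 under repeated in-shuffles:
6 → 13 → 27 → 55 → 52 → 46 → 34 → 10 → ... → 6 (length 58)
It first returns after 58 in-shuffles.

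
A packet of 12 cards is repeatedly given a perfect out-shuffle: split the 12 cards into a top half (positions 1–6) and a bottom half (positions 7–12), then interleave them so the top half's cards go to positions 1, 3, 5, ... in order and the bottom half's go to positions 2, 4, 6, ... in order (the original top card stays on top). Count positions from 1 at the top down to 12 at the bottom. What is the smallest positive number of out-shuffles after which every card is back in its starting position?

10

The out-shuffle permutes the 12 positions with cycle lengths [1, 1, 10].
Every card is home exactly when every cycle has completed a whole number of laps, i.e. after lcm(1, 10) = 10 out-shuffles.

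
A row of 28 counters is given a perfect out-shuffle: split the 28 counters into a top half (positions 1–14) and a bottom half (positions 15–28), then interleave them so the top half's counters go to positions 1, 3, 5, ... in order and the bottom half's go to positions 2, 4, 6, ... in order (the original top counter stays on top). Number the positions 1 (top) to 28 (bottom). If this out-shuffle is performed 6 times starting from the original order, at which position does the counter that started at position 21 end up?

Track the counter's position through each out-shuffle:
21 → 14 → 27 → 26 → 24 → 20 → 12

12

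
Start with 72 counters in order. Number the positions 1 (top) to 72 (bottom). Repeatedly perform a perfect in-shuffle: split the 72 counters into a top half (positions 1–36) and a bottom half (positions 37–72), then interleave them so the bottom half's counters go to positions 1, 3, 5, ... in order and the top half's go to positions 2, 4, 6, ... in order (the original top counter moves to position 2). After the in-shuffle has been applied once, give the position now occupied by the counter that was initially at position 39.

5

Track the counter's position through each in-shuffle:
39 → 5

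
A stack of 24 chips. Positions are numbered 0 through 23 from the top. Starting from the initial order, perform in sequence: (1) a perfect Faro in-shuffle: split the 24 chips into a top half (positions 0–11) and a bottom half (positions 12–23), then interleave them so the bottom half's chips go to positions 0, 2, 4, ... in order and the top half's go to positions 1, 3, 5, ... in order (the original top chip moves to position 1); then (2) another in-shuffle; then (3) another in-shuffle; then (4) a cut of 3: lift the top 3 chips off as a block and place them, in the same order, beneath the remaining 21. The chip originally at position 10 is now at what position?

Track the chip from position 10 forward through each operation:
  after op 1 (in-shuffle): 10 → 21
  after op 2 (in-shuffle): 21 → 18
  after op 3 (in-shuffle): 18 → 12
  after op 4 (cut 3): 12 → 9

9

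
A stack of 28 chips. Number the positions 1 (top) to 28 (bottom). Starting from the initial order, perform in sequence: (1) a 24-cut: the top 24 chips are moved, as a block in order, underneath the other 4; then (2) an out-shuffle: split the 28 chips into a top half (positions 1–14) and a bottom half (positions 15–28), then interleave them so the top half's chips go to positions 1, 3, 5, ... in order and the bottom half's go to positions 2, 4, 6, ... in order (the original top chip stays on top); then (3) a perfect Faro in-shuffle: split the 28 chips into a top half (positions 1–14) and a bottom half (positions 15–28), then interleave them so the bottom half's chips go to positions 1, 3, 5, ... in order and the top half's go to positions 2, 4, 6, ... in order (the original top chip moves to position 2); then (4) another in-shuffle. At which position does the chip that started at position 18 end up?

Track the chip from position 18 forward through each operation:
  after op 1 (cut 24): 18 → 22
  after op 2 (out-shuffle): 22 → 16
  after op 3 (in-shuffle): 16 → 3
  after op 4 (in-shuffle): 3 → 6

6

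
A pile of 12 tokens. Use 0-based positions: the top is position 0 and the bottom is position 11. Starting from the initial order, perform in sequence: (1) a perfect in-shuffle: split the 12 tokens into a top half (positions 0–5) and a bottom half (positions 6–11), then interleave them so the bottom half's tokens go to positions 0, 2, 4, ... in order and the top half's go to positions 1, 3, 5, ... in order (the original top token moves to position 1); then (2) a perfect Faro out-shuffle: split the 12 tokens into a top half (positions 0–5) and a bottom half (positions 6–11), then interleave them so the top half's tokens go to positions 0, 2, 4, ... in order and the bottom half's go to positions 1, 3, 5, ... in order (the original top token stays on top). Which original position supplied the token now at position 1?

Undo the operations in reverse order, starting from position 1:
  undo op 2 (out-shuffle, from bottom half): 1 ← 6
  undo op 1 (in-shuffle, from bottom half): 6 ← 9
So the token at position 1 came from original position 9.

9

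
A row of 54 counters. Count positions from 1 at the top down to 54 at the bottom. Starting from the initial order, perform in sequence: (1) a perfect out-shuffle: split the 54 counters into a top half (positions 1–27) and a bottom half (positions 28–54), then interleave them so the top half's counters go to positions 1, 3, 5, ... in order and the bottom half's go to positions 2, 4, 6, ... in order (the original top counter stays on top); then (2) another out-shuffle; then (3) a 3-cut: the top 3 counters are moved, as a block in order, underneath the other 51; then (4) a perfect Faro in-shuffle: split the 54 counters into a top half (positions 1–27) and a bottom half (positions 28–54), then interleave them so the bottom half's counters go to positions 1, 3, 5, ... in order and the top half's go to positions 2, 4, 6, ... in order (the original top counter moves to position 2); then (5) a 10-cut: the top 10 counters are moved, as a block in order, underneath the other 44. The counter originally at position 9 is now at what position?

49

Track the counter from position 9 forward through each operation:
  after op 1 (out-shuffle): 9 → 17
  after op 2 (out-shuffle): 17 → 33
  after op 3 (cut 3): 33 → 30
  after op 4 (in-shuffle): 30 → 5
  after op 5 (cut 10): 5 → 49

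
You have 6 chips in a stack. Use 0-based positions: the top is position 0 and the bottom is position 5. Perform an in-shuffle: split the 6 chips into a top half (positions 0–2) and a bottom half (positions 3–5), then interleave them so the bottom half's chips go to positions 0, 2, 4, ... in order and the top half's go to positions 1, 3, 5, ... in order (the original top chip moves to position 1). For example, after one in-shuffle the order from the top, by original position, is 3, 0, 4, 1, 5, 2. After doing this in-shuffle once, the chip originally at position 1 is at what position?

Track the chip's position through each in-shuffle:
1 → 3

3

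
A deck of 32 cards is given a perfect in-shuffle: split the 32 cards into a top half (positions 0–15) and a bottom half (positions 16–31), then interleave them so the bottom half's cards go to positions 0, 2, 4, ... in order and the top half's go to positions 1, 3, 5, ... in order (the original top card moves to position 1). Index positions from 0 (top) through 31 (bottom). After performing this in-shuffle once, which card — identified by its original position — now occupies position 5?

2

Work backwards from position 5, undoing one in-shuffle at a time:
5 ← 2
So the card now at position 5 started at position 2.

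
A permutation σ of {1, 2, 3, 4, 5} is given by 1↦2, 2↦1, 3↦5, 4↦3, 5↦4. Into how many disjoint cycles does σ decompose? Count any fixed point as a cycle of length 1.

Cycle decomposition: (1 2) (3 5 4).
2 cycles.

2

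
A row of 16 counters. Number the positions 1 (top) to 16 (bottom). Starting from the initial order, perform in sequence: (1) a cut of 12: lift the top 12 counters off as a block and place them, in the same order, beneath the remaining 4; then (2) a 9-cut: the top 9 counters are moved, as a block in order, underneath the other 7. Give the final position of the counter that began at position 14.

9

Track the counter from position 14 forward through each operation:
  after op 1 (cut 12): 14 → 2
  after op 2 (cut 9): 2 → 9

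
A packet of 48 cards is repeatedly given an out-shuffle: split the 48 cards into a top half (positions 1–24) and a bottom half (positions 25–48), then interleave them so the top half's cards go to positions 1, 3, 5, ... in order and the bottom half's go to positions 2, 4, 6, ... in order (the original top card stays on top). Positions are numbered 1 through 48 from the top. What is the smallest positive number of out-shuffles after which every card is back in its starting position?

23

The out-shuffle permutes the 48 positions with cycle lengths [1, 1, 23, 23].
Every card is home exactly when every cycle has completed a whole number of laps, i.e. after lcm(1, 23) = 23 out-shuffles.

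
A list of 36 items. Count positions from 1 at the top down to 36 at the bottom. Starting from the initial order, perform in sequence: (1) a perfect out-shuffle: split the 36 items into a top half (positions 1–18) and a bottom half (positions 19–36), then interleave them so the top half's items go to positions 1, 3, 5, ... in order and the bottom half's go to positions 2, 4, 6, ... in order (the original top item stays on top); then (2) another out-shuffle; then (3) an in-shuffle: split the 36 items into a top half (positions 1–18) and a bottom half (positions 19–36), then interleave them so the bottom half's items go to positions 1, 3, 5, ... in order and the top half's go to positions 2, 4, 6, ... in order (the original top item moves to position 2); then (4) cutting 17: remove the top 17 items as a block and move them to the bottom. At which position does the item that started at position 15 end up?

26

Track the item from position 15 forward through each operation:
  after op 1 (out-shuffle): 15 → 29
  after op 2 (out-shuffle): 29 → 22
  after op 3 (in-shuffle): 22 → 7
  after op 4 (cut 17): 7 → 26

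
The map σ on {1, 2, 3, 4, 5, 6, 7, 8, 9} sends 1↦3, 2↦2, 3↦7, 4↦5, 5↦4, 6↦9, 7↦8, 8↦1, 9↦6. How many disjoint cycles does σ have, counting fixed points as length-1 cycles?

Cycle decomposition: (1 3 7 8) (2) (4 5) (6 9).
4 cycles.

4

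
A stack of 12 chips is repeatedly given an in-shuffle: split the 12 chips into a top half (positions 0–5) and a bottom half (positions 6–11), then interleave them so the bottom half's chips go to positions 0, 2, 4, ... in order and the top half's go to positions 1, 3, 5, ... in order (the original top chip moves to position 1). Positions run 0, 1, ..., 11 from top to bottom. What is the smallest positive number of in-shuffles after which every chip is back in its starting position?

The in-shuffle permutes the 12 positions with cycle lengths [12].
Every chip is home exactly when every cycle has completed a whole number of laps, i.e. after lcm(12) = 12 in-shuffles.

12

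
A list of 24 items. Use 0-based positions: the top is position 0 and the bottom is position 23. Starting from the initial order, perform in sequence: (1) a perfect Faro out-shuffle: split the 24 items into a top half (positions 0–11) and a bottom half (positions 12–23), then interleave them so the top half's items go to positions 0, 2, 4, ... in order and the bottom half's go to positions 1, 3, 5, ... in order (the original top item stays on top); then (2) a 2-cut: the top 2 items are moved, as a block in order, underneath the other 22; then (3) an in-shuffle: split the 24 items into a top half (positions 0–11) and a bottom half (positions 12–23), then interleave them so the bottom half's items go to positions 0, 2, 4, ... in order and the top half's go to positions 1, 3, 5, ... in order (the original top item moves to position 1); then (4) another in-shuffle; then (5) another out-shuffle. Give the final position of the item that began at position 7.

Track the item from position 7 forward through each operation:
  after op 1 (out-shuffle): 7 → 14
  after op 2 (cut 2): 14 → 12
  after op 3 (in-shuffle): 12 → 0
  after op 4 (in-shuffle): 0 → 1
  after op 5 (out-shuffle): 1 → 2

2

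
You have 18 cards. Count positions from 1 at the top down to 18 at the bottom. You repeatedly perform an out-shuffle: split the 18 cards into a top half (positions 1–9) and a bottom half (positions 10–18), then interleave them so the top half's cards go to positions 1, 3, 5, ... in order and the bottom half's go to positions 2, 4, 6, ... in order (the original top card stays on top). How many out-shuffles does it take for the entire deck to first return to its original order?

The out-shuffle permutes the 18 positions with cycle lengths [1, 1, 8, 8].
Every card is home exactly when every cycle has completed a whole number of laps, i.e. after lcm(1, 8) = 8 out-shuffles.

8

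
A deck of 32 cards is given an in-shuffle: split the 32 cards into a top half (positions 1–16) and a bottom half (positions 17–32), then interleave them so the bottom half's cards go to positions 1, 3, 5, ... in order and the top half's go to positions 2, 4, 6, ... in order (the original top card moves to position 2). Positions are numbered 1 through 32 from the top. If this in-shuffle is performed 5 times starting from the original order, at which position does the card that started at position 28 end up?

5

Track the card's position through each in-shuffle:
28 → 23 → 13 → 26 → 19 → 5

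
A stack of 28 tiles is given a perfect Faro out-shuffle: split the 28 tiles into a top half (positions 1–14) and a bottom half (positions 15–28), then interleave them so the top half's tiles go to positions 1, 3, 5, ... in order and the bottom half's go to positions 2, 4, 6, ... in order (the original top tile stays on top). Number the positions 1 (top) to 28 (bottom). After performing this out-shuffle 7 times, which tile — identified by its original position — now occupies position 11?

Work backwards from position 11, undoing one out-shuffle at a time:
11 ← 6 ← 17 ← 9 ← 5 ← 3 ← 2 ← 15
So the tile now at position 11 started at position 15.

15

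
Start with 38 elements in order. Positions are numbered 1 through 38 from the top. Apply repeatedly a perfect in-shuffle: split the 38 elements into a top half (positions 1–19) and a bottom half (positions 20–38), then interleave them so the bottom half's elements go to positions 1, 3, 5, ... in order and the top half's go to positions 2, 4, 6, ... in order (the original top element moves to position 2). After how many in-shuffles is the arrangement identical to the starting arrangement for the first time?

The in-shuffle permutes the 38 positions with cycle lengths [2, 12, 12, 12].
Every element is home exactly when every cycle has completed a whole number of laps, i.e. after lcm(2, 12) = 12 in-shuffles.

12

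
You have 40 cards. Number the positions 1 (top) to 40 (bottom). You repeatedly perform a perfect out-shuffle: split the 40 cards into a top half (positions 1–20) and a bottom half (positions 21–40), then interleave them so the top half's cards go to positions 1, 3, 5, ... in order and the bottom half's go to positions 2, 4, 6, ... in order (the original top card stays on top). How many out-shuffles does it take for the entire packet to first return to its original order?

The out-shuffle permutes the 40 positions with cycle lengths [1, 1, 2, 12, 12, 12].
Every card is home exactly when every cycle has completed a whole number of laps, i.e. after lcm(1, 2, 12) = 12 out-shuffles.

12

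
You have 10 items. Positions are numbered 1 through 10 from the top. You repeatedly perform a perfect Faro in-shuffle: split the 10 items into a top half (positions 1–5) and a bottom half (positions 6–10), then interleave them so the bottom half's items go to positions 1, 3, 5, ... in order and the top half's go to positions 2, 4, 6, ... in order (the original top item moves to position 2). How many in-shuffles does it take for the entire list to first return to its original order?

10

The in-shuffle permutes the 10 positions with cycle lengths [10].
Every item is home exactly when every cycle has completed a whole number of laps, i.e. after lcm(10) = 10 in-shuffles.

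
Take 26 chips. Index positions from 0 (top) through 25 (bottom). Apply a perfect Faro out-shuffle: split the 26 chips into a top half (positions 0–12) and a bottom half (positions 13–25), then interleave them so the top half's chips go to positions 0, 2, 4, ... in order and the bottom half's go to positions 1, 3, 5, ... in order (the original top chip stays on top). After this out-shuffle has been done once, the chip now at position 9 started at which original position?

Work backwards from position 9, undoing one out-shuffle at a time:
9 ← 17
So the chip now at position 9 started at position 17.

17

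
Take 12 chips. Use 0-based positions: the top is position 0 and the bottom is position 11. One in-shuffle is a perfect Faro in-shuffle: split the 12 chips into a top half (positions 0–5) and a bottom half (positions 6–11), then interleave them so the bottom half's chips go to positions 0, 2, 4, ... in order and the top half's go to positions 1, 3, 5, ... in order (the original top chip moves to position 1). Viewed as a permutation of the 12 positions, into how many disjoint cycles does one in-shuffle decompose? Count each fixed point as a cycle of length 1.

Trace each unvisited position around until it returns:
(0 1 3 7 2 5 ... len 12)
1 cycle in total.

1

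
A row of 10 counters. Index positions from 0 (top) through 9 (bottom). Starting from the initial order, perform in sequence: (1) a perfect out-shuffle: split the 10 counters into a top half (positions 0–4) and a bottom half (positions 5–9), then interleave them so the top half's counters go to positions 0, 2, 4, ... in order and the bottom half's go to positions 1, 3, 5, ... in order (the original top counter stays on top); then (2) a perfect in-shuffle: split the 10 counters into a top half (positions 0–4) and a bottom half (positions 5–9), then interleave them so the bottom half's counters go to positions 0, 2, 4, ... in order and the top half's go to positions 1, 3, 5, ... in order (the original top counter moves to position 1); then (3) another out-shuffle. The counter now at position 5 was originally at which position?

Undo the operations in reverse order, starting from position 5:
  undo op 3 (out-shuffle, from bottom half): 5 ← 7
  undo op 2 (in-shuffle, from top half): 7 ← 3
  undo op 1 (out-shuffle, from bottom half): 3 ← 6
So the counter at position 5 came from original position 6.

6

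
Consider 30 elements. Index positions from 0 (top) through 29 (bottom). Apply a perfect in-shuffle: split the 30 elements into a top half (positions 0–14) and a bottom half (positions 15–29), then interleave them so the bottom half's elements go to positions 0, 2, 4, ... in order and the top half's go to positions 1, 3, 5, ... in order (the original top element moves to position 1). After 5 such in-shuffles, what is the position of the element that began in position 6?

6

Track the element's position through each in-shuffle:
6 → 13 → 27 → 24 → 18 → 6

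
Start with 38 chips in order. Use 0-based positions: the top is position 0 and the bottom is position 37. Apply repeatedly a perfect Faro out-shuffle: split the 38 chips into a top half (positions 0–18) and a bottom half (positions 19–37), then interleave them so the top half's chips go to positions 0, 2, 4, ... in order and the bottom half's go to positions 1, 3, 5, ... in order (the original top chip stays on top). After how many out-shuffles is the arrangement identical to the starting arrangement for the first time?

36

The out-shuffle permutes the 38 positions with cycle lengths [1, 1, 36].
Every chip is home exactly when every cycle has completed a whole number of laps, i.e. after lcm(1, 36) = 36 out-shuffles.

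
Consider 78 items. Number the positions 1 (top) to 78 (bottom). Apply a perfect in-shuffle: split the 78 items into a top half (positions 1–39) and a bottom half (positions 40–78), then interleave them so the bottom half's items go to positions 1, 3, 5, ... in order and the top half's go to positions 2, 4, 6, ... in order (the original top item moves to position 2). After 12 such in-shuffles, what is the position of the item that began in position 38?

18

Track the item's position through each in-shuffle:
38 → 76 → 73 → 67 → 55 → 31 → 62 → 45 → 11 → 22 → 44 → 9 → 18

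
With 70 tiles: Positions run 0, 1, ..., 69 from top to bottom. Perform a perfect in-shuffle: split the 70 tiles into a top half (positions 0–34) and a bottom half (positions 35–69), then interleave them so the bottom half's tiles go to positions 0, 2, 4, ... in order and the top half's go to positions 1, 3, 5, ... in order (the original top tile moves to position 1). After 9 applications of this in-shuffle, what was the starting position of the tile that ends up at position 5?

Work backwards from position 5, undoing one in-shuffle at a time:
5 ← 2 ← 36 ← 53 ← 26 ← 48 ← 59 ← 29 ← 14 ← 42
So the tile now at position 5 started at position 42.

42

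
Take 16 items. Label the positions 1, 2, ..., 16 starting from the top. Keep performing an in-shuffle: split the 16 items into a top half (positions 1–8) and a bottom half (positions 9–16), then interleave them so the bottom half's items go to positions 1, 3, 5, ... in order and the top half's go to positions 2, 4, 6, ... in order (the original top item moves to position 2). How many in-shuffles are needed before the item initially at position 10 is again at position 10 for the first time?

Follow position 10 under repeated in-shuffles:
10 → 3 → 6 → 12 → 7 → 14 → 11 → 5 → 10
It first returns after 8 in-shuffles.

8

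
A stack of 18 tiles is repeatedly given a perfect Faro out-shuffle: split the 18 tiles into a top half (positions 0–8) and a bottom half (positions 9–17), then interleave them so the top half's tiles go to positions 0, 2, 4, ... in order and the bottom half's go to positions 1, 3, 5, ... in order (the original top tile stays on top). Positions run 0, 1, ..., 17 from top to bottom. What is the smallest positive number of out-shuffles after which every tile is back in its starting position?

8

The out-shuffle permutes the 18 positions with cycle lengths [1, 1, 8, 8].
Every tile is home exactly when every cycle has completed a whole number of laps, i.e. after lcm(1, 8) = 8 out-shuffles.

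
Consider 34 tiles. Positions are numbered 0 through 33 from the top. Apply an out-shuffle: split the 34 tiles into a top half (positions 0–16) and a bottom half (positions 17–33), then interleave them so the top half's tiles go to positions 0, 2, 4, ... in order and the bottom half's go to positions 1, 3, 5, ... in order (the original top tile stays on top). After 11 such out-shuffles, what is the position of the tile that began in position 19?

5

Track the tile's position through each out-shuffle:
19 → 5 → 10 → 20 → 7 → 14 → 28 → 23 → 13 → 26 → 19 → 5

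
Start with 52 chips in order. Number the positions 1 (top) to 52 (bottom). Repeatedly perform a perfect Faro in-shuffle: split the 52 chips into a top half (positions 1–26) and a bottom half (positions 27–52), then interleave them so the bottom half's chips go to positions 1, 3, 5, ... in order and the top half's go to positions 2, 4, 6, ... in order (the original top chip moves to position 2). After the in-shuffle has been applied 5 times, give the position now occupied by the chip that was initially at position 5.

Track the chip's position through each in-shuffle:
5 → 10 → 20 → 40 → 27 → 1

1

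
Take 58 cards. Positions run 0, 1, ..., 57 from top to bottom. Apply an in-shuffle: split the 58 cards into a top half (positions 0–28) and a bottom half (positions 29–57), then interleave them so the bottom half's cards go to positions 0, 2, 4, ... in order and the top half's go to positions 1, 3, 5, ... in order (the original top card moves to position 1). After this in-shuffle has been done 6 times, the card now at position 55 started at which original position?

Work backwards from position 55, undoing one in-shuffle at a time:
55 ← 27 ← 13 ← 6 ← 32 ← 45 ← 22
So the card now at position 55 started at position 22.

22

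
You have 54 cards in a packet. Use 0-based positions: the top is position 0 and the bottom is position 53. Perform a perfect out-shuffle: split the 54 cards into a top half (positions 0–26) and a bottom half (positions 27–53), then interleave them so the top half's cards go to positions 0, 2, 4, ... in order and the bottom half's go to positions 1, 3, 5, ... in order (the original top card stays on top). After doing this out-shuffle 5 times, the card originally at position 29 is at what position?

Track the card's position through each out-shuffle:
29 → 5 → 10 → 20 → 40 → 27

27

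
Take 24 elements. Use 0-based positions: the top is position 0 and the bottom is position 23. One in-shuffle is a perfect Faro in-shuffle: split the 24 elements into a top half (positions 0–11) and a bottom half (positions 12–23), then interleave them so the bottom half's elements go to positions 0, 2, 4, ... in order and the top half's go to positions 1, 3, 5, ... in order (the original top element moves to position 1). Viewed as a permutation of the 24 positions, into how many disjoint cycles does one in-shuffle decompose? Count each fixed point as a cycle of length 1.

2

Trace each unvisited position around until it returns:
(0 1 3 7 15 6 ... len 20) (4 9 19 14)
2 cycles in total.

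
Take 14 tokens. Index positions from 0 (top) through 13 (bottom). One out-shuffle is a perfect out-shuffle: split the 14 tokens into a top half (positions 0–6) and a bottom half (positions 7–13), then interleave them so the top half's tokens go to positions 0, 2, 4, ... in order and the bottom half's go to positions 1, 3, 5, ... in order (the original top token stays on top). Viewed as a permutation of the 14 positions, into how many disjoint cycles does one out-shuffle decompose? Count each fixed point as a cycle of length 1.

Trace each unvisited position around until it returns:
(0) (1 2 4 8 3 6 ... len 12) (13)
3 cycles in total.

3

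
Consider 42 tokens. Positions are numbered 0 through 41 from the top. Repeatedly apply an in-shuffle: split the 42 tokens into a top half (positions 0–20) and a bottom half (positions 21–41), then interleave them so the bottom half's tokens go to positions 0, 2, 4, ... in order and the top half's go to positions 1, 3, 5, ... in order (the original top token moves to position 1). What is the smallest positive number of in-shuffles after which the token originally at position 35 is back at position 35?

Follow position 35 under repeated in-shuffles:
35 → 28 → 14 → 29 → 16 → 33 → 24 → 6 → 13 → 27 → 12 → 25 → 8 → 17 → 35
It first returns after 14 in-shuffles.

14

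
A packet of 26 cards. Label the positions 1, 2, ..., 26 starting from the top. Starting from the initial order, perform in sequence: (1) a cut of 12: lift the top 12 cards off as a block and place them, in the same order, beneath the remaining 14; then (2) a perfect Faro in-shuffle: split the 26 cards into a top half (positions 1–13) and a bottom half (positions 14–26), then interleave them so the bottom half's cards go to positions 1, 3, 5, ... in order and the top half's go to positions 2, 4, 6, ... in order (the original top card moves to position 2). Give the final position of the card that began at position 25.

Track the card from position 25 forward through each operation:
  after op 1 (cut 12): 25 → 13
  after op 2 (in-shuffle): 13 → 26

26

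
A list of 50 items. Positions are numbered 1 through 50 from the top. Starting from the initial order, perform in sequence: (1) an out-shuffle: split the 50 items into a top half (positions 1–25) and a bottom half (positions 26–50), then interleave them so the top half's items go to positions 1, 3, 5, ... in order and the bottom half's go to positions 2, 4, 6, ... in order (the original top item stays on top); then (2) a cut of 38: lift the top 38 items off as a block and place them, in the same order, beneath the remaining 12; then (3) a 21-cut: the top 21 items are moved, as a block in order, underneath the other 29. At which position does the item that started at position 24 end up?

38

Track the item from position 24 forward through each operation:
  after op 1 (out-shuffle): 24 → 47
  after op 2 (cut 38): 47 → 9
  after op 3 (cut 21): 9 → 38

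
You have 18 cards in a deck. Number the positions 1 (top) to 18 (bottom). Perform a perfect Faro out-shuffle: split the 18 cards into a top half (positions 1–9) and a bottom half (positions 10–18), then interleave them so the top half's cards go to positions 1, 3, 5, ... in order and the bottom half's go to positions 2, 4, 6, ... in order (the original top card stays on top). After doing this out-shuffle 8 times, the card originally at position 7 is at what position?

7

Track the card's position through each out-shuffle:
7 → 13 → 8 → 15 → 12 → 6 → 11 → 4 → 7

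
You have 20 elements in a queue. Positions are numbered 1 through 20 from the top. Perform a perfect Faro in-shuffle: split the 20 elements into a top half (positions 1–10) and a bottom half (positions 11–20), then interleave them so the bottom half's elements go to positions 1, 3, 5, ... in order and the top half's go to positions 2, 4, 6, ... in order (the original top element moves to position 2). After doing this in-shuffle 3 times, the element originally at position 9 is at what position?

Track the element's position through each in-shuffle:
9 → 18 → 15 → 9

9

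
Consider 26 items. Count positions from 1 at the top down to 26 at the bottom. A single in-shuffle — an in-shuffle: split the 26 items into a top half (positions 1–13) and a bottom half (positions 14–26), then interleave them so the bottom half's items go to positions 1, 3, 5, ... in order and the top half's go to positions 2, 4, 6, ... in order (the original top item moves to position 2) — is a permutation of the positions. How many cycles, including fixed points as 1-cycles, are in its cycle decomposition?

Trace each unvisited position around until it returns:
(1 2 4 8 16 5 ... len 18) (3 6 12 24 21 15) (9 18)
3 cycles in total.

3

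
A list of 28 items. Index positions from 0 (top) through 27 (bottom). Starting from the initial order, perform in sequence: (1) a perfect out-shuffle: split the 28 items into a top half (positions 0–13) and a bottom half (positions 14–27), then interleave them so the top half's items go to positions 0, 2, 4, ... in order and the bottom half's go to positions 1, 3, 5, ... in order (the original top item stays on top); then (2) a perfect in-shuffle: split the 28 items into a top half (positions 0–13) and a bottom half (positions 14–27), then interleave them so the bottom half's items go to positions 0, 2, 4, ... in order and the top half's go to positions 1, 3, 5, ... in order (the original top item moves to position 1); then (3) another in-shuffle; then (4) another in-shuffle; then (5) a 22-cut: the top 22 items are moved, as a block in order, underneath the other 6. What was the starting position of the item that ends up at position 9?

7

Undo the operations in reverse order, starting from position 9:
  undo op 5 (cut 22): 9 ← 3
  undo op 4 (in-shuffle, from top half): 3 ← 1
  undo op 3 (in-shuffle, from top half): 1 ← 0
  undo op 2 (in-shuffle, from bottom half): 0 ← 14
  undo op 1 (out-shuffle, from top half): 14 ← 7
So the item at position 9 came from original position 7.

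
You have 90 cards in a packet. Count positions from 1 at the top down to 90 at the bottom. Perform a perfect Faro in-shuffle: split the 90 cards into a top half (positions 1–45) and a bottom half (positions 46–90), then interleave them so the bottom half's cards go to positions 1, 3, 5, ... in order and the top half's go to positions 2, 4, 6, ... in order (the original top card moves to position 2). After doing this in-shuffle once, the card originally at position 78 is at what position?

65

Track the card's position through each in-shuffle:
78 → 65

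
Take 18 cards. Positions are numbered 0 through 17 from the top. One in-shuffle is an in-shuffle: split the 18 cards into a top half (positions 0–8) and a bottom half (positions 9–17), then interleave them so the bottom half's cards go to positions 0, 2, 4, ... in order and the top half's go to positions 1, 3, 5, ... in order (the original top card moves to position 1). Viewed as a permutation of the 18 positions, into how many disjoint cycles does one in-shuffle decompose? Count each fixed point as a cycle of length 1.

1

Trace each unvisited position around until it returns:
(0 1 3 7 15 12 ... len 18)
1 cycle in total.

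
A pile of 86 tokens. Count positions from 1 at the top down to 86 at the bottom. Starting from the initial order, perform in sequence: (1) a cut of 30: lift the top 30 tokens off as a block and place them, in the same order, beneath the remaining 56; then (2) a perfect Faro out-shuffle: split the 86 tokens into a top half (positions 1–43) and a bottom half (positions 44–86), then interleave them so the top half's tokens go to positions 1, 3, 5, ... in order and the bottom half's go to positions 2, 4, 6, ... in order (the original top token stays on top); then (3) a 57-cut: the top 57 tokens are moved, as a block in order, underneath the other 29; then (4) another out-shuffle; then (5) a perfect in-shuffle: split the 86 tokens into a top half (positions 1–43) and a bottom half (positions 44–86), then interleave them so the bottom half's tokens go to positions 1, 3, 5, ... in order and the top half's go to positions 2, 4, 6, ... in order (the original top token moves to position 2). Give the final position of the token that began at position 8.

Track the token from position 8 forward through each operation:
  after op 1 (cut 30): 8 → 64
  after op 2 (out-shuffle): 64 → 42
  after op 3 (cut 57): 42 → 71
  after op 4 (out-shuffle): 71 → 56
  after op 5 (in-shuffle): 56 → 25

25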